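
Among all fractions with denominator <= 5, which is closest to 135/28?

24/5

Expand x = 135/28 as a continued fraction with the Euclidean algorithm:
  135 = 4*28 + 23, so a_0 = 4.
  28 = 1*23 + 5, so a_1 = 1.
  23 = 4*5 + 3, so a_2 = 4.
  5 = 1*3 + 2, so a_3 = 1.
  3 = 1*2 + 1, so a_4 = 1.
  2 = 2*1 + 0, so a_5 = 2.
so x = [4; 1, 4, 1, 1, 2].
Convergents (p_i = a_i*p_{i-1} + p_{i-2}, q_i = a_i*q_{i-1} + q_{i-2} with p_{-2}=0, p_{-1}=1, q_{-2}=1, q_{-1}=0), until the denominator exceeds 5:
  i=0: a_0=4, p_0 = 4*1 + 0 = 4, q_0 = 4*0 + 1 = 1.
  i=1: a_1=1, p_1 = 1*4 + 1 = 5, q_1 = 1*1 + 0 = 1.
  i=2: a_2=4, p_2 = 4*5 + 4 = 24, q_2 = 4*1 + 1 = 5.
  i=3: a_3=1, p_3 = 1*24 + 5 = 29, q_3 = 1*5 + 1 = 6.
q_3 = 6 > 5, so the last convergent with denominator <= 5 is p_2/q_2 = 24/5.
The closest fraction with denominator <= 5 is either p_2/q_2 or the intermediate fraction (k*p_2 + p_1)/(k*q_2 + q_1) with the largest k >= 1 whose denominator stays <= 5; these approach x as k grows, and every other convergent or intermediate fraction in range is farther away.
Largest k: floor((5 - q_1)/q_2) = floor((5 - 1)/5) = 0.
Since k = 0, no intermediate fraction beyond p_2/q_2 has denominator <= 5, so the convergent 24/5 is the closest (its error is |135*5 - 24*28|/(28*5) = 3/140).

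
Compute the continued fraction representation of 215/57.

[3; 1, 3, 2, 1, 1, 2]

Run the Euclidean algorithm on 215 and 57; the successive quotients are the partial quotients a_0, a_1, ... (each step inverts the fractional part left over by the previous one):
  215 = 3*57 + 44, so a_0 = 3.
  57 = 1*44 + 13, so a_1 = 1.
  44 = 3*13 + 5, so a_2 = 3.
  13 = 2*5 + 3, so a_3 = 2.
  5 = 1*3 + 2, so a_4 = 1.
  3 = 1*2 + 1, so a_5 = 1.
  2 = 2*1 + 0, so a_6 = 2.
The remainder reaches 0 after 7 divisions, so the expansion has 7 partial quotients, read off in order.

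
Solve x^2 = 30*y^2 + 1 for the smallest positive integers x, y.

First expand sqrt(30) as a continued fraction. With x_i = (sqrt(30) + m_i)/d_i and (m_0, d_0) = (0, 1): a_0 = floor(sqrt(30)) = 5, since 5^2 = 25 <= 30 < 36 = 6^2.
Iterate m_{i+1} = d_i*a_i - m_i, d_{i+1} = (30 - m_{i+1}^2)/d_i, a_{i+1} = floor((a_0 + m_{i+1})/d_{i+1}):
  m_1 = 1*5 - 0 = 5, d_1 = (30 - 5^2)/1 = 5/1 = 5, a_1 = floor((5 + 5)/5) = 2.
  m_2 = 5*2 - 5 = 5, d_2 = (30 - 5^2)/5 = 5/5 = 1, a_2 = floor((5 + 5)/1) = 10.
  m_3 = 1*10 - 5 = 5, d_3 = (30 - 5^2)/1 = 5/1 = 5: (m_3, d_3) = (m_1, d_1) = (5, 5), so from here the quotients repeat a_1, a_2; the period length is 2.
So sqrt(30) = [5; (2, 10)] with period length k = 2.
k is even, so the fundamental solution of x^2 - 30y^2 = 1 is (p_{k-1}, q_{k-1}) = (p_1, q_1); compute convergents through index 1.
Convergents (p_i = a_i*p_{i-1} + p_{i-2}, q_i = a_i*q_{i-1} + q_{i-2} with p_{-2}=0, p_{-1}=1, q_{-2}=1, q_{-1}=0):
  i=0: a_0=5, p_0 = 5*1 + 0 = 5, q_0 = 5*0 + 1 = 1.
  i=1: a_1=2, p_1 = 2*5 + 1 = 11, q_1 = 2*1 + 0 = 2.
Check: 11^2 - 30*2^2 = 121 - 120 = 1, so (x, y) = (11, 2) solves the equation, and by the theorem it is the least positive solution.

(x, y) = (11, 2)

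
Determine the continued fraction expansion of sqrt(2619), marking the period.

[51; (5, 1, 2, 11, 51, 11, 2, 1, 5, 102)]

Write x_i = (sqrt(2619) + m_i)/d_i with (m_0, d_0) = (0, 1). a_0 = floor(sqrt(2619)) = 51, since 51^2 = 2601 <= 2619 < 2704 = 52^2.
Iterate m_{i+1} = d_i*a_i - m_i, d_{i+1} = (2619 - m_{i+1}^2)/d_i, a_{i+1} = floor((a_0 + m_{i+1})/d_{i+1}):
  m_1 = 1*51 - 0 = 51, d_1 = (2619 - 51^2)/1 = 18/1 = 18, a_1 = floor((51 + 51)/18) = 5.
  m_2 = 18*5 - 51 = 39, d_2 = (2619 - 39^2)/18 = 1098/18 = 61, a_2 = floor((51 + 39)/61) = 1.
  m_3 = 61*1 - 39 = 22, d_3 = (2619 - 22^2)/61 = 2135/61 = 35, a_3 = floor((51 + 22)/35) = 2.
  m_4 = 35*2 - 22 = 48, d_4 = (2619 - 48^2)/35 = 315/35 = 9, a_4 = floor((51 + 48)/9) = 11.
  m_5 = 9*11 - 48 = 51, d_5 = (2619 - 51^2)/9 = 18/9 = 2, a_5 = floor((51 + 51)/2) = 51.
  m_6 = 2*51 - 51 = 51, d_6 = (2619 - 51^2)/2 = 18/2 = 9, a_6 = floor((51 + 51)/9) = 11.
  m_7 = 9*11 - 51 = 48, d_7 = (2619 - 48^2)/9 = 315/9 = 35, a_7 = floor((51 + 48)/35) = 2.
  m_8 = 35*2 - 48 = 22, d_8 = (2619 - 22^2)/35 = 2135/35 = 61, a_8 = floor((51 + 22)/61) = 1.
  m_9 = 61*1 - 22 = 39, d_9 = (2619 - 39^2)/61 = 1098/61 = 18, a_9 = floor((51 + 39)/18) = 5.
  m_10 = 18*5 - 39 = 51, d_10 = (2619 - 51^2)/18 = 18/18 = 1, a_10 = floor((51 + 51)/1) = 102.
  m_11 = 1*102 - 51 = 51, d_11 = (2619 - 51^2)/1 = 18/1 = 18: (m_11, d_11) = (m_1, d_1) = (51, 18), so from here the quotients repeat a_1, ..., a_10; the period length is 10.
Hence the expansion of sqrt(2619) is a_0 = 51 followed by the repeating block 5, 1, 2, 11, 51, 11, 2, 1, 5, 102 (period 10).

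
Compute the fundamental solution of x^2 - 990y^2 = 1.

First expand sqrt(990) as a continued fraction. With x_i = (sqrt(990) + m_i)/d_i and (m_0, d_0) = (0, 1): a_0 = floor(sqrt(990)) = 31, since 31^2 = 961 <= 990 < 1024 = 32^2.
Iterate m_{i+1} = d_i*a_i - m_i, d_{i+1} = (990 - m_{i+1}^2)/d_i, a_{i+1} = floor((a_0 + m_{i+1})/d_{i+1}):
  m_1 = 1*31 - 0 = 31, d_1 = (990 - 31^2)/1 = 29/1 = 29, a_1 = floor((31 + 31)/29) = 2.
  m_2 = 29*2 - 31 = 27, d_2 = (990 - 27^2)/29 = 261/29 = 9, a_2 = floor((31 + 27)/9) = 6.
  m_3 = 9*6 - 27 = 27, d_3 = (990 - 27^2)/9 = 261/9 = 29, a_3 = floor((31 + 27)/29) = 2.
  m_4 = 29*2 - 27 = 31, d_4 = (990 - 31^2)/29 = 29/29 = 1, a_4 = floor((31 + 31)/1) = 62.
  m_5 = 1*62 - 31 = 31, d_5 = (990 - 31^2)/1 = 29/1 = 29: (m_5, d_5) = (m_1, d_1) = (31, 29), so from here the quotients repeat a_1, ..., a_4; the period length is 4.
So sqrt(990) = [31; (2, 6, 2, 62)] with period length k = 4.
k is even, so the fundamental solution of x^2 - 990y^2 = 1 is (p_{k-1}, q_{k-1}) = (p_3, q_3); compute convergents through index 3.
Convergents (p_i = a_i*p_{i-1} + p_{i-2}, q_i = a_i*q_{i-1} + q_{i-2} with p_{-2}=0, p_{-1}=1, q_{-2}=1, q_{-1}=0):
  i=0: a_0=31, p_0 = 31*1 + 0 = 31, q_0 = 31*0 + 1 = 1.
  i=1: a_1=2, p_1 = 2*31 + 1 = 63, q_1 = 2*1 + 0 = 2.
  i=2: a_2=6, p_2 = 6*63 + 31 = 409, q_2 = 6*2 + 1 = 13.
  i=3: a_3=2, p_3 = 2*409 + 63 = 881, q_3 = 2*13 + 2 = 28.
Check: 881^2 - 990*28^2 = 776161 - 776160 = 1, so (x, y) = (881, 28) solves the equation, and by the theorem it is the least positive solution.

(x, y) = (881, 28)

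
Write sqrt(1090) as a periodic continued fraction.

[33; (66)]

Write x_i = (sqrt(1090) + m_i)/d_i with (m_0, d_0) = (0, 1). a_0 = floor(sqrt(1090)) = 33, since 33^2 = 1089 <= 1090 < 1156 = 34^2.
Iterate m_{i+1} = d_i*a_i - m_i, d_{i+1} = (1090 - m_{i+1}^2)/d_i, a_{i+1} = floor((a_0 + m_{i+1})/d_{i+1}):
  m_1 = 1*33 - 0 = 33, d_1 = (1090 - 33^2)/1 = 1/1 = 1, a_1 = floor((33 + 33)/1) = 66.
  m_2 = 1*66 - 33 = 33, d_2 = (1090 - 33^2)/1 = 1/1 = 1: (m_2, d_2) = (m_1, d_1) = (33, 1), so from here the quotient a_1 repeats; the period length is 1.
Hence the expansion of sqrt(1090) is a_0 = 33 followed by the repeating block 66 (period 1).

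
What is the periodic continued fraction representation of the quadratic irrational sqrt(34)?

Write x_i = (sqrt(34) + m_i)/d_i with (m_0, d_0) = (0, 1). a_0 = floor(sqrt(34)) = 5, since 5^2 = 25 <= 34 < 36 = 6^2.
Iterate m_{i+1} = d_i*a_i - m_i, d_{i+1} = (34 - m_{i+1}^2)/d_i, a_{i+1} = floor((a_0 + m_{i+1})/d_{i+1}):
  m_1 = 1*5 - 0 = 5, d_1 = (34 - 5^2)/1 = 9/1 = 9, a_1 = floor((5 + 5)/9) = 1.
  m_2 = 9*1 - 5 = 4, d_2 = (34 - 4^2)/9 = 18/9 = 2, a_2 = floor((5 + 4)/2) = 4.
  m_3 = 2*4 - 4 = 4, d_3 = (34 - 4^2)/2 = 18/2 = 9, a_3 = floor((5 + 4)/9) = 1.
  m_4 = 9*1 - 4 = 5, d_4 = (34 - 5^2)/9 = 9/9 = 1, a_4 = floor((5 + 5)/1) = 10.
  m_5 = 1*10 - 5 = 5, d_5 = (34 - 5^2)/1 = 9/1 = 9: (m_5, d_5) = (m_1, d_1) = (5, 9), so from here the quotients repeat a_1, ..., a_4; the period length is 4.
Hence the expansion of sqrt(34) is a_0 = 5 followed by the repeating block 1, 4, 1, 10 (period 4).

[5; (1, 4, 1, 10)]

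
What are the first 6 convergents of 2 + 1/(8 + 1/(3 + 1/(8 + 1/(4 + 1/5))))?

2/1, 17/8, 53/25, 441/208, 1817/857, 9526/4493

Using the convergent recurrence p_i = a_i*p_{i-1} + p_{i-2}, q_i = a_i*q_{i-1} + q_{i-2} with p_{-2}=0, p_{-1}=1, q_{-2}=1, q_{-1}=0:
  i=0: a_0=2, p_0 = 2*1 + 0 = 2, q_0 = 2*0 + 1 = 1.
  i=1: a_1=8, p_1 = 8*2 + 1 = 17, q_1 = 8*1 + 0 = 8.
  i=2: a_2=3, p_2 = 3*17 + 2 = 53, q_2 = 3*8 + 1 = 25.
  i=3: a_3=8, p_3 = 8*53 + 17 = 441, q_3 = 8*25 + 8 = 208.
  i=4: a_4=4, p_4 = 4*441 + 53 = 1817, q_4 = 4*208 + 25 = 857.
  i=5: a_5=5, p_5 = 5*1817 + 441 = 9526, q_5 = 5*857 + 208 = 4493.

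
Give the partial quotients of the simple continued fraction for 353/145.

Run the Euclidean algorithm on 353 and 145; the successive quotients are the partial quotients a_0, a_1, ... (each step inverts the fractional part left over by the previous one):
  353 = 2*145 + 63, so a_0 = 2.
  145 = 2*63 + 19, so a_1 = 2.
  63 = 3*19 + 6, so a_2 = 3.
  19 = 3*6 + 1, so a_3 = 3.
  6 = 6*1 + 0, so a_4 = 6.
The remainder reaches 0 after 5 divisions, so the expansion has 5 partial quotients, read off in order.

[2; 2, 3, 3, 6]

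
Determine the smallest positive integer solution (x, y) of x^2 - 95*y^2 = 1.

First expand sqrt(95) as a continued fraction. With x_i = (sqrt(95) + m_i)/d_i and (m_0, d_0) = (0, 1): a_0 = floor(sqrt(95)) = 9, since 9^2 = 81 <= 95 < 100 = 10^2.
Iterate m_{i+1} = d_i*a_i - m_i, d_{i+1} = (95 - m_{i+1}^2)/d_i, a_{i+1} = floor((a_0 + m_{i+1})/d_{i+1}):
  m_1 = 1*9 - 0 = 9, d_1 = (95 - 9^2)/1 = 14/1 = 14, a_1 = floor((9 + 9)/14) = 1.
  m_2 = 14*1 - 9 = 5, d_2 = (95 - 5^2)/14 = 70/14 = 5, a_2 = floor((9 + 5)/5) = 2.
  m_3 = 5*2 - 5 = 5, d_3 = (95 - 5^2)/5 = 70/5 = 14, a_3 = floor((9 + 5)/14) = 1.
  m_4 = 14*1 - 5 = 9, d_4 = (95 - 9^2)/14 = 14/14 = 1, a_4 = floor((9 + 9)/1) = 18.
  m_5 = 1*18 - 9 = 9, d_5 = (95 - 9^2)/1 = 14/1 = 14: (m_5, d_5) = (m_1, d_1) = (9, 14), so from here the quotients repeat a_1, ..., a_4; the period length is 4.
So sqrt(95) = [9; (1, 2, 1, 18)] with period length k = 4.
k is even, so the fundamental solution of x^2 - 95y^2 = 1 is (p_{k-1}, q_{k-1}) = (p_3, q_3); compute convergents through index 3.
Convergents (p_i = a_i*p_{i-1} + p_{i-2}, q_i = a_i*q_{i-1} + q_{i-2} with p_{-2}=0, p_{-1}=1, q_{-2}=1, q_{-1}=0):
  i=0: a_0=9, p_0 = 9*1 + 0 = 9, q_0 = 9*0 + 1 = 1.
  i=1: a_1=1, p_1 = 1*9 + 1 = 10, q_1 = 1*1 + 0 = 1.
  i=2: a_2=2, p_2 = 2*10 + 9 = 29, q_2 = 2*1 + 1 = 3.
  i=3: a_3=1, p_3 = 1*29 + 10 = 39, q_3 = 1*3 + 1 = 4.
Check: 39^2 - 95*4^2 = 1521 - 1520 = 1, so (x, y) = (39, 4) solves the equation, and by the theorem it is the least positive solution.

(x, y) = (39, 4)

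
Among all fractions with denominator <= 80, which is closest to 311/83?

Expand x = 311/83 as a continued fraction with the Euclidean algorithm:
  311 = 3*83 + 62, so a_0 = 3.
  83 = 1*62 + 21, so a_1 = 1.
  62 = 2*21 + 20, so a_2 = 2.
  21 = 1*20 + 1, so a_3 = 1.
  20 = 20*1 + 0, so a_4 = 20.
so x = [3; 1, 2, 1, 20].
Convergents (p_i = a_i*p_{i-1} + p_{i-2}, q_i = a_i*q_{i-1} + q_{i-2} with p_{-2}=0, p_{-1}=1, q_{-2}=1, q_{-1}=0), until the denominator exceeds 80:
  i=0: a_0=3, p_0 = 3*1 + 0 = 3, q_0 = 3*0 + 1 = 1.
  i=1: a_1=1, p_1 = 1*3 + 1 = 4, q_1 = 1*1 + 0 = 1.
  i=2: a_2=2, p_2 = 2*4 + 3 = 11, q_2 = 2*1 + 1 = 3.
  i=3: a_3=1, p_3 = 1*11 + 4 = 15, q_3 = 1*3 + 1 = 4.
  i=4: a_4=20, p_4 = 20*15 + 11 = 311, q_4 = 20*4 + 3 = 83.
q_4 = 83 > 80, so the last convergent with denominator <= 80 is p_3/q_3 = 15/4.
The closest fraction with denominator <= 80 is either p_3/q_3 or the intermediate fraction (k*p_3 + p_2)/(k*q_3 + q_2) with the largest k >= 1 whose denominator stays <= 80; these approach x as k grows, and every other convergent or intermediate fraction in range is farther away.
Largest k: floor((80 - q_2)/q_3) = floor((80 - 3)/4) = 19.
That gives (19*15 + 11)/(19*4 + 3) = 296/79.
Compare the errors: |x - 15/4| = |311*4 - 15*83|/(83*4) = 1/332, and |x - 296/79| = |311*79 - 296*83|/(83*79) = 1/6557.
Cross-multiplying, 1*332 = 332 < 6557 = 1*6557, so 1/6557 is smaller: the intermediate fraction 296/79 is closer to x than 15/4.

296/79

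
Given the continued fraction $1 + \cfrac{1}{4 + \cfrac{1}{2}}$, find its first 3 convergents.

1/1, 5/4, 11/9

Using the convergent recurrence p_i = a_i*p_{i-1} + p_{i-2}, q_i = a_i*q_{i-1} + q_{i-2} with p_{-2}=0, p_{-1}=1, q_{-2}=1, q_{-1}=0:
  i=0: a_0=1, p_0 = 1*1 + 0 = 1, q_0 = 1*0 + 1 = 1.
  i=1: a_1=4, p_1 = 4*1 + 1 = 5, q_1 = 4*1 + 0 = 4.
  i=2: a_2=2, p_2 = 2*5 + 1 = 11, q_2 = 2*4 + 1 = 9.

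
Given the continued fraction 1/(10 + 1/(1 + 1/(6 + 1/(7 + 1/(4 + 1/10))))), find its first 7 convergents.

Using the convergent recurrence p_i = a_i*p_{i-1} + p_{i-2}, q_i = a_i*q_{i-1} + q_{i-2} with p_{-2}=0, p_{-1}=1, q_{-2}=1, q_{-1}=0:
  i=0: a_0=0, p_0 = 0*1 + 0 = 0, q_0 = 0*0 + 1 = 1.
  i=1: a_1=10, p_1 = 10*0 + 1 = 1, q_1 = 10*1 + 0 = 10.
  i=2: a_2=1, p_2 = 1*1 + 0 = 1, q_2 = 1*10 + 1 = 11.
  i=3: a_3=6, p_3 = 6*1 + 1 = 7, q_3 = 6*11 + 10 = 76.
  i=4: a_4=7, p_4 = 7*7 + 1 = 50, q_4 = 7*76 + 11 = 543.
  i=5: a_5=4, p_5 = 4*50 + 7 = 207, q_5 = 4*543 + 76 = 2248.
  i=6: a_6=10, p_6 = 10*207 + 50 = 2120, q_6 = 10*2248 + 543 = 23023.

0/1, 1/10, 1/11, 7/76, 50/543, 207/2248, 2120/23023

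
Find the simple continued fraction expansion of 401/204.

[1; 1, 28, 7]

Run the Euclidean algorithm on 401 and 204; the successive quotients are the partial quotients a_0, a_1, ... (each step inverts the fractional part left over by the previous one):
  401 = 1*204 + 197, so a_0 = 1.
  204 = 1*197 + 7, so a_1 = 1.
  197 = 28*7 + 1, so a_2 = 28.
  7 = 7*1 + 0, so a_3 = 7.
The remainder reaches 0 after 4 divisions, so the expansion has 4 partial quotients, read off in order.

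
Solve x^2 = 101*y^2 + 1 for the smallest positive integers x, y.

First expand sqrt(101) as a continued fraction. With x_i = (sqrt(101) + m_i)/d_i and (m_0, d_0) = (0, 1): a_0 = floor(sqrt(101)) = 10, since 10^2 = 100 <= 101 < 121 = 11^2.
Iterate m_{i+1} = d_i*a_i - m_i, d_{i+1} = (101 - m_{i+1}^2)/d_i, a_{i+1} = floor((a_0 + m_{i+1})/d_{i+1}):
  m_1 = 1*10 - 0 = 10, d_1 = (101 - 10^2)/1 = 1/1 = 1, a_1 = floor((10 + 10)/1) = 20.
  m_2 = 1*20 - 10 = 10, d_2 = (101 - 10^2)/1 = 1/1 = 1: (m_2, d_2) = (m_1, d_1) = (10, 1), so from here the quotient a_1 repeats; the period length is 1.
So sqrt(101) = [10; (20)] with period length k = 1.
k is odd, so (p_{k-1}, q_{k-1}) only solves x^2 - 101y^2 = -1 and the fundamental solution of x^2 - 101y^2 = 1 is (p_{2k-1}, q_{2k-1}) = (p_1, q_1); compute convergents through index 1, running through the period twice.
Convergents (p_i = a_i*p_{i-1} + p_{i-2}, q_i = a_i*q_{i-1} + q_{i-2} with p_{-2}=0, p_{-1}=1, q_{-2}=1, q_{-1}=0):
  i=0: a_0=10, p_0 = 10*1 + 0 = 10, q_0 = 10*0 + 1 = 1.
  i=1: a_1=20, p_1 = 20*10 + 1 = 201, q_1 = 20*1 + 0 = 20.
Indeed p_0^2 - 101*q_0^2 = 100 - 101 = -1, not +1.
Check: 201^2 - 101*20^2 = 40401 - 40400 = 1, so (x, y) = (201, 20) solves the equation, and by the theorem it is the least positive solution.

(x, y) = (201, 20)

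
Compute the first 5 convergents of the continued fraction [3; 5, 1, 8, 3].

Using the convergent recurrence p_i = a_i*p_{i-1} + p_{i-2}, q_i = a_i*q_{i-1} + q_{i-2} with p_{-2}=0, p_{-1}=1, q_{-2}=1, q_{-1}=0:
  i=0: a_0=3, p_0 = 3*1 + 0 = 3, q_0 = 3*0 + 1 = 1.
  i=1: a_1=5, p_1 = 5*3 + 1 = 16, q_1 = 5*1 + 0 = 5.
  i=2: a_2=1, p_2 = 1*16 + 3 = 19, q_2 = 1*5 + 1 = 6.
  i=3: a_3=8, p_3 = 8*19 + 16 = 168, q_3 = 8*6 + 5 = 53.
  i=4: a_4=3, p_4 = 3*168 + 19 = 523, q_4 = 3*53 + 6 = 165.

3/1, 16/5, 19/6, 168/53, 523/165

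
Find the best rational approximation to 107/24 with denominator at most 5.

9/2

Expand x = 107/24 as a continued fraction with the Euclidean algorithm:
  107 = 4*24 + 11, so a_0 = 4.
  24 = 2*11 + 2, so a_1 = 2.
  11 = 5*2 + 1, so a_2 = 5.
  2 = 2*1 + 0, so a_3 = 2.
so x = [4; 2, 5, 2].
Convergents (p_i = a_i*p_{i-1} + p_{i-2}, q_i = a_i*q_{i-1} + q_{i-2} with p_{-2}=0, p_{-1}=1, q_{-2}=1, q_{-1}=0), until the denominator exceeds 5:
  i=0: a_0=4, p_0 = 4*1 + 0 = 4, q_0 = 4*0 + 1 = 1.
  i=1: a_1=2, p_1 = 2*4 + 1 = 9, q_1 = 2*1 + 0 = 2.
  i=2: a_2=5, p_2 = 5*9 + 4 = 49, q_2 = 5*2 + 1 = 11.
q_2 = 11 > 5, so the last convergent with denominator <= 5 is p_1/q_1 = 9/2.
The closest fraction with denominator <= 5 is either p_1/q_1 or the intermediate fraction (k*p_1 + p_0)/(k*q_1 + q_0) with the largest k >= 1 whose denominator stays <= 5; these approach x as k grows, and every other convergent or intermediate fraction in range is farther away.
Largest k: floor((5 - q_0)/q_1) = floor((5 - 1)/2) = 2.
That gives (2*9 + 4)/(2*2 + 1) = 22/5.
Compare the errors: |x - 9/2| = |107*2 - 9*24|/(24*2) = 2/48, and |x - 22/5| = |107*5 - 22*24|/(24*5) = 7/120.
Cross-multiplying, 2*120 = 240 < 336 = 7*48, so 2/48 is smaller: the convergent 9/2 is closer to x than 22/5.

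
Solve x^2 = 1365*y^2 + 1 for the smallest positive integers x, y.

First expand sqrt(1365) as a continued fraction. With x_i = (sqrt(1365) + m_i)/d_i and (m_0, d_0) = (0, 1): a_0 = floor(sqrt(1365)) = 36, since 36^2 = 1296 <= 1365 < 1369 = 37^2.
Iterate m_{i+1} = d_i*a_i - m_i, d_{i+1} = (1365 - m_{i+1}^2)/d_i, a_{i+1} = floor((a_0 + m_{i+1})/d_{i+1}):
  m_1 = 1*36 - 0 = 36, d_1 = (1365 - 36^2)/1 = 69/1 = 69, a_1 = floor((36 + 36)/69) = 1.
  m_2 = 69*1 - 36 = 33, d_2 = (1365 - 33^2)/69 = 276/69 = 4, a_2 = floor((36 + 33)/4) = 17.
  m_3 = 4*17 - 33 = 35, d_3 = (1365 - 35^2)/4 = 140/4 = 35, a_3 = floor((36 + 35)/35) = 2.
  m_4 = 35*2 - 35 = 35, d_4 = (1365 - 35^2)/35 = 140/35 = 4, a_4 = floor((36 + 35)/4) = 17.
  m_5 = 4*17 - 35 = 33, d_5 = (1365 - 33^2)/4 = 276/4 = 69, a_5 = floor((36 + 33)/69) = 1.
  m_6 = 69*1 - 33 = 36, d_6 = (1365 - 36^2)/69 = 69/69 = 1, a_6 = floor((36 + 36)/1) = 72.
  m_7 = 1*72 - 36 = 36, d_7 = (1365 - 36^2)/1 = 69/1 = 69: (m_7, d_7) = (m_1, d_1) = (36, 69), so from here the quotients repeat a_1, ..., a_6; the period length is 6.
So sqrt(1365) = [36; (1, 17, 2, 17, 1, 72)] with period length k = 6.
k is even, so the fundamental solution of x^2 - 1365y^2 = 1 is (p_{k-1}, q_{k-1}) = (p_5, q_5); compute convergents through index 5.
Convergents (p_i = a_i*p_{i-1} + p_{i-2}, q_i = a_i*q_{i-1} + q_{i-2} with p_{-2}=0, p_{-1}=1, q_{-2}=1, q_{-1}=0):
  i=0: a_0=36, p_0 = 36*1 + 0 = 36, q_0 = 36*0 + 1 = 1.
  i=1: a_1=1, p_1 = 1*36 + 1 = 37, q_1 = 1*1 + 0 = 1.
  i=2: a_2=17, p_2 = 17*37 + 36 = 665, q_2 = 17*1 + 1 = 18.
  i=3: a_3=2, p_3 = 2*665 + 37 = 1367, q_3 = 2*18 + 1 = 37.
  i=4: a_4=17, p_4 = 17*1367 + 665 = 23904, q_4 = 17*37 + 18 = 647.
  i=5: a_5=1, p_5 = 1*23904 + 1367 = 25271, q_5 = 1*647 + 37 = 684.
Check: 25271^2 - 1365*684^2 = 638623441 - 638623440 = 1, so (x, y) = (25271, 684) solves the equation, and by the theorem it is the least positive solution.

(x, y) = (25271, 684)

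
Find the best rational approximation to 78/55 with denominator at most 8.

10/7

Expand x = 78/55 as a continued fraction with the Euclidean algorithm:
  78 = 1*55 + 23, so a_0 = 1.
  55 = 2*23 + 9, so a_1 = 2.
  23 = 2*9 + 5, so a_2 = 2.
  9 = 1*5 + 4, so a_3 = 1.
  5 = 1*4 + 1, so a_4 = 1.
  4 = 4*1 + 0, so a_5 = 4.
so x = [1; 2, 2, 1, 1, 4].
Convergents (p_i = a_i*p_{i-1} + p_{i-2}, q_i = a_i*q_{i-1} + q_{i-2} with p_{-2}=0, p_{-1}=1, q_{-2}=1, q_{-1}=0), until the denominator exceeds 8:
  i=0: a_0=1, p_0 = 1*1 + 0 = 1, q_0 = 1*0 + 1 = 1.
  i=1: a_1=2, p_1 = 2*1 + 1 = 3, q_1 = 2*1 + 0 = 2.
  i=2: a_2=2, p_2 = 2*3 + 1 = 7, q_2 = 2*2 + 1 = 5.
  i=3: a_3=1, p_3 = 1*7 + 3 = 10, q_3 = 1*5 + 2 = 7.
  i=4: a_4=1, p_4 = 1*10 + 7 = 17, q_4 = 1*7 + 5 = 12.
q_4 = 12 > 8, so the last convergent with denominator <= 8 is p_3/q_3 = 10/7.
The closest fraction with denominator <= 8 is either p_3/q_3 or the intermediate fraction (k*p_3 + p_2)/(k*q_3 + q_2) with the largest k >= 1 whose denominator stays <= 8; these approach x as k grows, and every other convergent or intermediate fraction in range is farther away.
Largest k: floor((8 - q_2)/q_3) = floor((8 - 5)/7) = 0.
Since k = 0, no intermediate fraction beyond p_3/q_3 has denominator <= 8, so the convergent 10/7 is the closest (its error is |78*7 - 10*55|/(55*7) = 4/385).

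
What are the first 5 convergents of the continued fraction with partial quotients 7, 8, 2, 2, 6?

7/1, 57/8, 121/17, 299/42, 1915/269

Using the convergent recurrence p_i = a_i*p_{i-1} + p_{i-2}, q_i = a_i*q_{i-1} + q_{i-2} with p_{-2}=0, p_{-1}=1, q_{-2}=1, q_{-1}=0:
  i=0: a_0=7, p_0 = 7*1 + 0 = 7, q_0 = 7*0 + 1 = 1.
  i=1: a_1=8, p_1 = 8*7 + 1 = 57, q_1 = 8*1 + 0 = 8.
  i=2: a_2=2, p_2 = 2*57 + 7 = 121, q_2 = 2*8 + 1 = 17.
  i=3: a_3=2, p_3 = 2*121 + 57 = 299, q_3 = 2*17 + 8 = 42.
  i=4: a_4=6, p_4 = 6*299 + 121 = 1915, q_4 = 6*42 + 17 = 269.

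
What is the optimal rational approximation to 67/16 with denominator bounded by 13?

Expand x = 67/16 as a continued fraction with the Euclidean algorithm:
  67 = 4*16 + 3, so a_0 = 4.
  16 = 5*3 + 1, so a_1 = 5.
  3 = 3*1 + 0, so a_2 = 3.
so x = [4; 5, 3].
Convergents (p_i = a_i*p_{i-1} + p_{i-2}, q_i = a_i*q_{i-1} + q_{i-2} with p_{-2}=0, p_{-1}=1, q_{-2}=1, q_{-1}=0), until the denominator exceeds 13:
  i=0: a_0=4, p_0 = 4*1 + 0 = 4, q_0 = 4*0 + 1 = 1.
  i=1: a_1=5, p_1 = 5*4 + 1 = 21, q_1 = 5*1 + 0 = 5.
  i=2: a_2=3, p_2 = 3*21 + 4 = 67, q_2 = 3*5 + 1 = 16.
q_2 = 16 > 13, so the last convergent with denominator <= 13 is p_1/q_1 = 21/5.
The closest fraction with denominator <= 13 is either p_1/q_1 or the intermediate fraction (k*p_1 + p_0)/(k*q_1 + q_0) with the largest k >= 1 whose denominator stays <= 13; these approach x as k grows, and every other convergent or intermediate fraction in range is farther away.
Largest k: floor((13 - q_0)/q_1) = floor((13 - 1)/5) = 2.
That gives (2*21 + 4)/(2*5 + 1) = 46/11.
Compare the errors: |x - 21/5| = |67*5 - 21*16|/(16*5) = 1/80, and |x - 46/11| = |67*11 - 46*16|/(16*11) = 1/176.
Cross-multiplying, 1*80 = 80 < 176 = 1*176, so 1/176 is smaller: the intermediate fraction 46/11 is closer to x than 21/5.

46/11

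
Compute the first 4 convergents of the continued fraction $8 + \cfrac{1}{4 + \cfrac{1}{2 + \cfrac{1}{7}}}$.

Using the convergent recurrence p_i = a_i*p_{i-1} + p_{i-2}, q_i = a_i*q_{i-1} + q_{i-2} with p_{-2}=0, p_{-1}=1, q_{-2}=1, q_{-1}=0:
  i=0: a_0=8, p_0 = 8*1 + 0 = 8, q_0 = 8*0 + 1 = 1.
  i=1: a_1=4, p_1 = 4*8 + 1 = 33, q_1 = 4*1 + 0 = 4.
  i=2: a_2=2, p_2 = 2*33 + 8 = 74, q_2 = 2*4 + 1 = 9.
  i=3: a_3=7, p_3 = 7*74 + 33 = 551, q_3 = 7*9 + 4 = 67.

8/1, 33/4, 74/9, 551/67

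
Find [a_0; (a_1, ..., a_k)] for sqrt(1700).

Write x_i = (sqrt(1700) + m_i)/d_i with (m_0, d_0) = (0, 1). a_0 = floor(sqrt(1700)) = 41, since 41^2 = 1681 <= 1700 < 1764 = 42^2.
Iterate m_{i+1} = d_i*a_i - m_i, d_{i+1} = (1700 - m_{i+1}^2)/d_i, a_{i+1} = floor((a_0 + m_{i+1})/d_{i+1}):
  m_1 = 1*41 - 0 = 41, d_1 = (1700 - 41^2)/1 = 19/1 = 19, a_1 = floor((41 + 41)/19) = 4.
  m_2 = 19*4 - 41 = 35, d_2 = (1700 - 35^2)/19 = 475/19 = 25, a_2 = floor((41 + 35)/25) = 3.
  m_3 = 25*3 - 35 = 40, d_3 = (1700 - 40^2)/25 = 100/25 = 4, a_3 = floor((41 + 40)/4) = 20.
  m_4 = 4*20 - 40 = 40, d_4 = (1700 - 40^2)/4 = 100/4 = 25, a_4 = floor((41 + 40)/25) = 3.
  m_5 = 25*3 - 40 = 35, d_5 = (1700 - 35^2)/25 = 475/25 = 19, a_5 = floor((41 + 35)/19) = 4.
  m_6 = 19*4 - 35 = 41, d_6 = (1700 - 41^2)/19 = 19/19 = 1, a_6 = floor((41 + 41)/1) = 82.
  m_7 = 1*82 - 41 = 41, d_7 = (1700 - 41^2)/1 = 19/1 = 19: (m_7, d_7) = (m_1, d_1) = (41, 19), so from here the quotients repeat a_1, ..., a_6; the period length is 6.
Hence the expansion of sqrt(1700) is a_0 = 41 followed by the repeating block 4, 3, 20, 3, 4, 82 (period 6).

[41; (4, 3, 20, 3, 4, 82)]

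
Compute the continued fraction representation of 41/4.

Run the Euclidean algorithm on 41 and 4; the successive quotients are the partial quotients a_0, a_1, ... (each step inverts the fractional part left over by the previous one):
  41 = 10*4 + 1, so a_0 = 10.
  4 = 4*1 + 0, so a_1 = 4.
The remainder reaches 0 after 2 divisions, so the expansion has 2 partial quotients, read off in order.

[10; 4]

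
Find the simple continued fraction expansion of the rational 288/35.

Run the Euclidean algorithm on 288 and 35; the successive quotients are the partial quotients a_0, a_1, ... (each step inverts the fractional part left over by the previous one):
  288 = 8*35 + 8, so a_0 = 8.
  35 = 4*8 + 3, so a_1 = 4.
  8 = 2*3 + 2, so a_2 = 2.
  3 = 1*2 + 1, so a_3 = 1.
  2 = 2*1 + 0, so a_4 = 2.
The remainder reaches 0 after 5 divisions, so the expansion has 5 partial quotients, read off in order.

[8; 4, 2, 1, 2]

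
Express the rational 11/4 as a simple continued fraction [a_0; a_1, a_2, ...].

[2; 1, 3]

Run the Euclidean algorithm on 11 and 4; the successive quotients are the partial quotients a_0, a_1, ... (each step inverts the fractional part left over by the previous one):
  11 = 2*4 + 3, so a_0 = 2.
  4 = 1*3 + 1, so a_1 = 1.
  3 = 3*1 + 0, so a_2 = 3.
The remainder reaches 0 after 3 divisions, so the expansion has 3 partial quotients, read off in order.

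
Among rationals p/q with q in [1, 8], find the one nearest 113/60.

Expand x = 113/60 as a continued fraction with the Euclidean algorithm:
  113 = 1*60 + 53, so a_0 = 1.
  60 = 1*53 + 7, so a_1 = 1.
  53 = 7*7 + 4, so a_2 = 7.
  7 = 1*4 + 3, so a_3 = 1.
  4 = 1*3 + 1, so a_4 = 1.
  3 = 3*1 + 0, so a_5 = 3.
so x = [1; 1, 7, 1, 1, 3].
Convergents (p_i = a_i*p_{i-1} + p_{i-2}, q_i = a_i*q_{i-1} + q_{i-2} with p_{-2}=0, p_{-1}=1, q_{-2}=1, q_{-1}=0), until the denominator exceeds 8:
  i=0: a_0=1, p_0 = 1*1 + 0 = 1, q_0 = 1*0 + 1 = 1.
  i=1: a_1=1, p_1 = 1*1 + 1 = 2, q_1 = 1*1 + 0 = 1.
  i=2: a_2=7, p_2 = 7*2 + 1 = 15, q_2 = 7*1 + 1 = 8.
  i=3: a_3=1, p_3 = 1*15 + 2 = 17, q_3 = 1*8 + 1 = 9.
q_3 = 9 > 8, so the last convergent with denominator <= 8 is p_2/q_2 = 15/8.
The closest fraction with denominator <= 8 is either p_2/q_2 or the intermediate fraction (k*p_2 + p_1)/(k*q_2 + q_1) with the largest k >= 1 whose denominator stays <= 8; these approach x as k grows, and every other convergent or intermediate fraction in range is farther away.
Largest k: floor((8 - q_1)/q_2) = floor((8 - 1)/8) = 0.
Since k = 0, no intermediate fraction beyond p_2/q_2 has denominator <= 8, so the convergent 15/8 is the closest (its error is |113*8 - 15*60|/(60*8) = 4/480).

15/8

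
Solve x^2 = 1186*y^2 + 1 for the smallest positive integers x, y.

(x, y) = (6320195, 183522)

First expand sqrt(1186) as a continued fraction. With x_i = (sqrt(1186) + m_i)/d_i and (m_0, d_0) = (0, 1): a_0 = floor(sqrt(1186)) = 34, since 34^2 = 1156 <= 1186 < 1225 = 35^2.
Iterate m_{i+1} = d_i*a_i - m_i, d_{i+1} = (1186 - m_{i+1}^2)/d_i, a_{i+1} = floor((a_0 + m_{i+1})/d_{i+1}):
  m_1 = 1*34 - 0 = 34, d_1 = (1186 - 34^2)/1 = 30/1 = 30, a_1 = floor((34 + 34)/30) = 2.
  m_2 = 30*2 - 34 = 26, d_2 = (1186 - 26^2)/30 = 510/30 = 17, a_2 = floor((34 + 26)/17) = 3.
  m_3 = 17*3 - 26 = 25, d_3 = (1186 - 25^2)/17 = 561/17 = 33, a_3 = floor((34 + 25)/33) = 1.
  m_4 = 33*1 - 25 = 8, d_4 = (1186 - 8^2)/33 = 1122/33 = 34, a_4 = floor((34 + 8)/34) = 1.
  m_5 = 34*1 - 8 = 26, d_5 = (1186 - 26^2)/34 = 510/34 = 15, a_5 = floor((34 + 26)/15) = 4.
  m_6 = 15*4 - 26 = 34, d_6 = (1186 - 34^2)/15 = 30/15 = 2, a_6 = floor((34 + 34)/2) = 34.
  m_7 = 2*34 - 34 = 34, d_7 = (1186 - 34^2)/2 = 30/2 = 15, a_7 = floor((34 + 34)/15) = 4.
  m_8 = 15*4 - 34 = 26, d_8 = (1186 - 26^2)/15 = 510/15 = 34, a_8 = floor((34 + 26)/34) = 1.
  m_9 = 34*1 - 26 = 8, d_9 = (1186 - 8^2)/34 = 1122/34 = 33, a_9 = floor((34 + 8)/33) = 1.
  m_10 = 33*1 - 8 = 25, d_10 = (1186 - 25^2)/33 = 561/33 = 17, a_10 = floor((34 + 25)/17) = 3.
  m_11 = 17*3 - 25 = 26, d_11 = (1186 - 26^2)/17 = 510/17 = 30, a_11 = floor((34 + 26)/30) = 2.
  m_12 = 30*2 - 26 = 34, d_12 = (1186 - 34^2)/30 = 30/30 = 1, a_12 = floor((34 + 34)/1) = 68.
  m_13 = 1*68 - 34 = 34, d_13 = (1186 - 34^2)/1 = 30/1 = 30: (m_13, d_13) = (m_1, d_1) = (34, 30), so from here the quotients repeat a_1, ..., a_12; the period length is 12.
So sqrt(1186) = [34; (2, 3, 1, 1, 4, 34, 4, 1, 1, 3, 2, 68)] with period length k = 12.
k is even, so the fundamental solution of x^2 - 1186y^2 = 1 is (p_{k-1}, q_{k-1}) = (p_11, q_11); compute convergents through index 11.
Convergents (p_i = a_i*p_{i-1} + p_{i-2}, q_i = a_i*q_{i-1} + q_{i-2} with p_{-2}=0, p_{-1}=1, q_{-2}=1, q_{-1}=0):
  i=0: a_0=34, p_0 = 34*1 + 0 = 34, q_0 = 34*0 + 1 = 1.
  i=1: a_1=2, p_1 = 2*34 + 1 = 69, q_1 = 2*1 + 0 = 2.
  i=2: a_2=3, p_2 = 3*69 + 34 = 241, q_2 = 3*2 + 1 = 7.
  i=3: a_3=1, p_3 = 1*241 + 69 = 310, q_3 = 1*7 + 2 = 9.
  i=4: a_4=1, p_4 = 1*310 + 241 = 551, q_4 = 1*9 + 7 = 16.
  i=5: a_5=4, p_5 = 4*551 + 310 = 2514, q_5 = 4*16 + 9 = 73.
  i=6: a_6=34, p_6 = 34*2514 + 551 = 86027, q_6 = 34*73 + 16 = 2498.
  i=7: a_7=4, p_7 = 4*86027 + 2514 = 346622, q_7 = 4*2498 + 73 = 10065.
  i=8: a_8=1, p_8 = 1*346622 + 86027 = 432649, q_8 = 1*10065 + 2498 = 12563.
  i=9: a_9=1, p_9 = 1*432649 + 346622 = 779271, q_9 = 1*12563 + 10065 = 22628.
  i=10: a_10=3, p_10 = 3*779271 + 432649 = 2770462, q_10 = 3*22628 + 12563 = 80447.
  i=11: a_11=2, p_11 = 2*2770462 + 779271 = 6320195, q_11 = 2*80447 + 22628 = 183522.
Check: 6320195^2 - 1186*183522^2 = 39944864838025 - 39944864838024 = 1, so (x, y) = (6320195, 183522) solves the equation, and by the theorem it is the least positive solution.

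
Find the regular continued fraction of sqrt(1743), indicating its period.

Write x_i = (sqrt(1743) + m_i)/d_i with (m_0, d_0) = (0, 1). a_0 = floor(sqrt(1743)) = 41, since 41^2 = 1681 <= 1743 < 1764 = 42^2.
Iterate m_{i+1} = d_i*a_i - m_i, d_{i+1} = (1743 - m_{i+1}^2)/d_i, a_{i+1} = floor((a_0 + m_{i+1})/d_{i+1}):
  m_1 = 1*41 - 0 = 41, d_1 = (1743 - 41^2)/1 = 62/1 = 62, a_1 = floor((41 + 41)/62) = 1.
  m_2 = 62*1 - 41 = 21, d_2 = (1743 - 21^2)/62 = 1302/62 = 21, a_2 = floor((41 + 21)/21) = 2.
  m_3 = 21*2 - 21 = 21, d_3 = (1743 - 21^2)/21 = 1302/21 = 62, a_3 = floor((41 + 21)/62) = 1.
  m_4 = 62*1 - 21 = 41, d_4 = (1743 - 41^2)/62 = 62/62 = 1, a_4 = floor((41 + 41)/1) = 82.
  m_5 = 1*82 - 41 = 41, d_5 = (1743 - 41^2)/1 = 62/1 = 62: (m_5, d_5) = (m_1, d_1) = (41, 62), so from here the quotients repeat a_1, ..., a_4; the period length is 4.
Hence the expansion of sqrt(1743) is a_0 = 41 followed by the repeating block 1, 2, 1, 82 (period 4).

[41; (1, 2, 1, 82)]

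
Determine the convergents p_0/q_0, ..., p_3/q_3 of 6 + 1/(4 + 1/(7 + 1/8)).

6/1, 25/4, 181/29, 1473/236

Using the convergent recurrence p_i = a_i*p_{i-1} + p_{i-2}, q_i = a_i*q_{i-1} + q_{i-2} with p_{-2}=0, p_{-1}=1, q_{-2}=1, q_{-1}=0:
  i=0: a_0=6, p_0 = 6*1 + 0 = 6, q_0 = 6*0 + 1 = 1.
  i=1: a_1=4, p_1 = 4*6 + 1 = 25, q_1 = 4*1 + 0 = 4.
  i=2: a_2=7, p_2 = 7*25 + 6 = 181, q_2 = 7*4 + 1 = 29.
  i=3: a_3=8, p_3 = 8*181 + 25 = 1473, q_3 = 8*29 + 4 = 236.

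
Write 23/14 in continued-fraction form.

Run the Euclidean algorithm on 23 and 14; the successive quotients are the partial quotients a_0, a_1, ... (each step inverts the fractional part left over by the previous one):
  23 = 1*14 + 9, so a_0 = 1.
  14 = 1*9 + 5, so a_1 = 1.
  9 = 1*5 + 4, so a_2 = 1.
  5 = 1*4 + 1, so a_3 = 1.
  4 = 4*1 + 0, so a_4 = 4.
The remainder reaches 0 after 5 divisions, so the expansion has 5 partial quotients, read off in order.

[1; 1, 1, 1, 4]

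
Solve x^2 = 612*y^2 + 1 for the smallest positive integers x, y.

First expand sqrt(612) as a continued fraction. With x_i = (sqrt(612) + m_i)/d_i and (m_0, d_0) = (0, 1): a_0 = floor(sqrt(612)) = 24, since 24^2 = 576 <= 612 < 625 = 25^2.
Iterate m_{i+1} = d_i*a_i - m_i, d_{i+1} = (612 - m_{i+1}^2)/d_i, a_{i+1} = floor((a_0 + m_{i+1})/d_{i+1}):
  m_1 = 1*24 - 0 = 24, d_1 = (612 - 24^2)/1 = 36/1 = 36, a_1 = floor((24 + 24)/36) = 1.
  m_2 = 36*1 - 24 = 12, d_2 = (612 - 12^2)/36 = 468/36 = 13, a_2 = floor((24 + 12)/13) = 2.
  m_3 = 13*2 - 12 = 14, d_3 = (612 - 14^2)/13 = 416/13 = 32, a_3 = floor((24 + 14)/32) = 1.
  m_4 = 32*1 - 14 = 18, d_4 = (612 - 18^2)/32 = 288/32 = 9, a_4 = floor((24 + 18)/9) = 4.
  m_5 = 9*4 - 18 = 18, d_5 = (612 - 18^2)/9 = 288/9 = 32, a_5 = floor((24 + 18)/32) = 1.
  m_6 = 32*1 - 18 = 14, d_6 = (612 - 14^2)/32 = 416/32 = 13, a_6 = floor((24 + 14)/13) = 2.
  m_7 = 13*2 - 14 = 12, d_7 = (612 - 12^2)/13 = 468/13 = 36, a_7 = floor((24 + 12)/36) = 1.
  m_8 = 36*1 - 12 = 24, d_8 = (612 - 24^2)/36 = 36/36 = 1, a_8 = floor((24 + 24)/1) = 48.
  m_9 = 1*48 - 24 = 24, d_9 = (612 - 24^2)/1 = 36/1 = 36: (m_9, d_9) = (m_1, d_1) = (24, 36), so from here the quotients repeat a_1, ..., a_8; the period length is 8.
So sqrt(612) = [24; (1, 2, 1, 4, 1, 2, 1, 48)] with period length k = 8.
k is even, so the fundamental solution of x^2 - 612y^2 = 1 is (p_{k-1}, q_{k-1}) = (p_7, q_7); compute convergents through index 7.
Convergents (p_i = a_i*p_{i-1} + p_{i-2}, q_i = a_i*q_{i-1} + q_{i-2} with p_{-2}=0, p_{-1}=1, q_{-2}=1, q_{-1}=0):
  i=0: a_0=24, p_0 = 24*1 + 0 = 24, q_0 = 24*0 + 1 = 1.
  i=1: a_1=1, p_1 = 1*24 + 1 = 25, q_1 = 1*1 + 0 = 1.
  i=2: a_2=2, p_2 = 2*25 + 24 = 74, q_2 = 2*1 + 1 = 3.
  i=3: a_3=1, p_3 = 1*74 + 25 = 99, q_3 = 1*3 + 1 = 4.
  i=4: a_4=4, p_4 = 4*99 + 74 = 470, q_4 = 4*4 + 3 = 19.
  i=5: a_5=1, p_5 = 1*470 + 99 = 569, q_5 = 1*19 + 4 = 23.
  i=6: a_6=2, p_6 = 2*569 + 470 = 1608, q_6 = 2*23 + 19 = 65.
  i=7: a_7=1, p_7 = 1*1608 + 569 = 2177, q_7 = 1*65 + 23 = 88.
Check: 2177^2 - 612*88^2 = 4739329 - 4739328 = 1, so (x, y) = (2177, 88) solves the equation, and by the theorem it is the least positive solution.

(x, y) = (2177, 88)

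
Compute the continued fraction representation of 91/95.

Run the Euclidean algorithm on 91 and 95; the successive quotients are the partial quotients a_0, a_1, ... (each step inverts the fractional part left over by the previous one):
  91 = 0*95 + 91, so a_0 = 0.
  95 = 1*91 + 4, so a_1 = 1.
  91 = 22*4 + 3, so a_2 = 22.
  4 = 1*3 + 1, so a_3 = 1.
  3 = 3*1 + 0, so a_4 = 3.
The remainder reaches 0 after 5 divisions, so the expansion has 5 partial quotients, read off in order.

[0; 1, 22, 1, 3]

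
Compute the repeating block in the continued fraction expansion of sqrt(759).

Write x_i = (sqrt(759) + m_i)/d_i with (m_0, d_0) = (0, 1). a_0 = floor(sqrt(759)) = 27, since 27^2 = 729 <= 759 < 784 = 28^2.
Iterate m_{i+1} = d_i*a_i - m_i, d_{i+1} = (759 - m_{i+1}^2)/d_i, a_{i+1} = floor((a_0 + m_{i+1})/d_{i+1}):
  m_1 = 1*27 - 0 = 27, d_1 = (759 - 27^2)/1 = 30/1 = 30, a_1 = floor((27 + 27)/30) = 1.
  m_2 = 30*1 - 27 = 3, d_2 = (759 - 3^2)/30 = 750/30 = 25, a_2 = floor((27 + 3)/25) = 1.
  m_3 = 25*1 - 3 = 22, d_3 = (759 - 22^2)/25 = 275/25 = 11, a_3 = floor((27 + 22)/11) = 4.
  m_4 = 11*4 - 22 = 22, d_4 = (759 - 22^2)/11 = 275/11 = 25, a_4 = floor((27 + 22)/25) = 1.
  m_5 = 25*1 - 22 = 3, d_5 = (759 - 3^2)/25 = 750/25 = 30, a_5 = floor((27 + 3)/30) = 1.
  m_6 = 30*1 - 3 = 27, d_6 = (759 - 27^2)/30 = 30/30 = 1, a_6 = floor((27 + 27)/1) = 54.
  m_7 = 1*54 - 27 = 27, d_7 = (759 - 27^2)/1 = 30/1 = 30: (m_7, d_7) = (m_1, d_1) = (27, 30), so from here the quotients repeat a_1, ..., a_6; the period length is 6.
Hence the expansion of sqrt(759) is a_0 = 27 followed by the repeating block 1, 1, 4, 1, 1, 54 (period 6).

[27; (1, 1, 4, 1, 1, 54)]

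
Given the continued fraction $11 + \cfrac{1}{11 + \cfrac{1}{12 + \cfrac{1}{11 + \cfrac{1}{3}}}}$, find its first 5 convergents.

Using the convergent recurrence p_i = a_i*p_{i-1} + p_{i-2}, q_i = a_i*q_{i-1} + q_{i-2} with p_{-2}=0, p_{-1}=1, q_{-2}=1, q_{-1}=0:
  i=0: a_0=11, p_0 = 11*1 + 0 = 11, q_0 = 11*0 + 1 = 1.
  i=1: a_1=11, p_1 = 11*11 + 1 = 122, q_1 = 11*1 + 0 = 11.
  i=2: a_2=12, p_2 = 12*122 + 11 = 1475, q_2 = 12*11 + 1 = 133.
  i=3: a_3=11, p_3 = 11*1475 + 122 = 16347, q_3 = 11*133 + 11 = 1474.
  i=4: a_4=3, p_4 = 3*16347 + 1475 = 50516, q_4 = 3*1474 + 133 = 4555.

11/1, 122/11, 1475/133, 16347/1474, 50516/4555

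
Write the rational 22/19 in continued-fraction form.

Run the Euclidean algorithm on 22 and 19; the successive quotients are the partial quotients a_0, a_1, ... (each step inverts the fractional part left over by the previous one):
  22 = 1*19 + 3, so a_0 = 1.
  19 = 6*3 + 1, so a_1 = 6.
  3 = 3*1 + 0, so a_2 = 3.
The remainder reaches 0 after 3 divisions, so the expansion has 3 partial quotients, read off in order.

[1; 6, 3]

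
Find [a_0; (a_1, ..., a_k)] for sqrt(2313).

Write x_i = (sqrt(2313) + m_i)/d_i with (m_0, d_0) = (0, 1). a_0 = floor(sqrt(2313)) = 48, since 48^2 = 2304 <= 2313 < 2401 = 49^2.
Iterate m_{i+1} = d_i*a_i - m_i, d_{i+1} = (2313 - m_{i+1}^2)/d_i, a_{i+1} = floor((a_0 + m_{i+1})/d_{i+1}):
  m_1 = 1*48 - 0 = 48, d_1 = (2313 - 48^2)/1 = 9/1 = 9, a_1 = floor((48 + 48)/9) = 10.
  m_2 = 9*10 - 48 = 42, d_2 = (2313 - 42^2)/9 = 549/9 = 61, a_2 = floor((48 + 42)/61) = 1.
  m_3 = 61*1 - 42 = 19, d_3 = (2313 - 19^2)/61 = 1952/61 = 32, a_3 = floor((48 + 19)/32) = 2.
  m_4 = 32*2 - 19 = 45, d_4 = (2313 - 45^2)/32 = 288/32 = 9, a_4 = floor((48 + 45)/9) = 10.
  m_5 = 9*10 - 45 = 45, d_5 = (2313 - 45^2)/9 = 288/9 = 32, a_5 = floor((48 + 45)/32) = 2.
  m_6 = 32*2 - 45 = 19, d_6 = (2313 - 19^2)/32 = 1952/32 = 61, a_6 = floor((48 + 19)/61) = 1.
  m_7 = 61*1 - 19 = 42, d_7 = (2313 - 42^2)/61 = 549/61 = 9, a_7 = floor((48 + 42)/9) = 10.
  m_8 = 9*10 - 42 = 48, d_8 = (2313 - 48^2)/9 = 9/9 = 1, a_8 = floor((48 + 48)/1) = 96.
  m_9 = 1*96 - 48 = 48, d_9 = (2313 - 48^2)/1 = 9/1 = 9: (m_9, d_9) = (m_1, d_1) = (48, 9), so from here the quotients repeat a_1, ..., a_8; the period length is 8.
Hence the expansion of sqrt(2313) is a_0 = 48 followed by the repeating block 10, 1, 2, 10, 2, 1, 10, 96 (period 8).

[48; (10, 1, 2, 10, 2, 1, 10, 96)]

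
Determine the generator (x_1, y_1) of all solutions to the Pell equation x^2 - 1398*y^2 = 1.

First expand sqrt(1398) as a continued fraction. With x_i = (sqrt(1398) + m_i)/d_i and (m_0, d_0) = (0, 1): a_0 = floor(sqrt(1398)) = 37, since 37^2 = 1369 <= 1398 < 1444 = 38^2.
Iterate m_{i+1} = d_i*a_i - m_i, d_{i+1} = (1398 - m_{i+1}^2)/d_i, a_{i+1} = floor((a_0 + m_{i+1})/d_{i+1}):
  m_1 = 1*37 - 0 = 37, d_1 = (1398 - 37^2)/1 = 29/1 = 29, a_1 = floor((37 + 37)/29) = 2.
  m_2 = 29*2 - 37 = 21, d_2 = (1398 - 21^2)/29 = 957/29 = 33, a_2 = floor((37 + 21)/33) = 1.
  m_3 = 33*1 - 21 = 12, d_3 = (1398 - 12^2)/33 = 1254/33 = 38, a_3 = floor((37 + 12)/38) = 1.
  m_4 = 38*1 - 12 = 26, d_4 = (1398 - 26^2)/38 = 722/38 = 19, a_4 = floor((37 + 26)/19) = 3.
  m_5 = 19*3 - 26 = 31, d_5 = (1398 - 31^2)/19 = 437/19 = 23, a_5 = floor((37 + 31)/23) = 2.
  m_6 = 23*2 - 31 = 15, d_6 = (1398 - 15^2)/23 = 1173/23 = 51, a_6 = floor((37 + 15)/51) = 1.
  m_7 = 51*1 - 15 = 36, d_7 = (1398 - 36^2)/51 = 102/51 = 2, a_7 = floor((37 + 36)/2) = 36.
  m_8 = 2*36 - 36 = 36, d_8 = (1398 - 36^2)/2 = 102/2 = 51, a_8 = floor((37 + 36)/51) = 1.
  m_9 = 51*1 - 36 = 15, d_9 = (1398 - 15^2)/51 = 1173/51 = 23, a_9 = floor((37 + 15)/23) = 2.
  m_10 = 23*2 - 15 = 31, d_10 = (1398 - 31^2)/23 = 437/23 = 19, a_10 = floor((37 + 31)/19) = 3.
  m_11 = 19*3 - 31 = 26, d_11 = (1398 - 26^2)/19 = 722/19 = 38, a_11 = floor((37 + 26)/38) = 1.
  m_12 = 38*1 - 26 = 12, d_12 = (1398 - 12^2)/38 = 1254/38 = 33, a_12 = floor((37 + 12)/33) = 1.
  m_13 = 33*1 - 12 = 21, d_13 = (1398 - 21^2)/33 = 957/33 = 29, a_13 = floor((37 + 21)/29) = 2.
  m_14 = 29*2 - 21 = 37, d_14 = (1398 - 37^2)/29 = 29/29 = 1, a_14 = floor((37 + 37)/1) = 74.
  m_15 = 1*74 - 37 = 37, d_15 = (1398 - 37^2)/1 = 29/1 = 29: (m_15, d_15) = (m_1, d_1) = (37, 29), so from here the quotients repeat a_1, ..., a_14; the period length is 14.
So sqrt(1398) = [37; (2, 1, 1, 3, 2, 1, 36, 1, 2, 3, 1, 1, 2, 74)] with period length k = 14.
k is even, so the fundamental solution of x^2 - 1398y^2 = 1 is (p_{k-1}, q_{k-1}) = (p_13, q_13); compute convergents through index 13.
Convergents (p_i = a_i*p_{i-1} + p_{i-2}, q_i = a_i*q_{i-1} + q_{i-2} with p_{-2}=0, p_{-1}=1, q_{-2}=1, q_{-1}=0):
  i=0: a_0=37, p_0 = 37*1 + 0 = 37, q_0 = 37*0 + 1 = 1.
  i=1: a_1=2, p_1 = 2*37 + 1 = 75, q_1 = 2*1 + 0 = 2.
  i=2: a_2=1, p_2 = 1*75 + 37 = 112, q_2 = 1*2 + 1 = 3.
  i=3: a_3=1, p_3 = 1*112 + 75 = 187, q_3 = 1*3 + 2 = 5.
  i=4: a_4=3, p_4 = 3*187 + 112 = 673, q_4 = 3*5 + 3 = 18.
  i=5: a_5=2, p_5 = 2*673 + 187 = 1533, q_5 = 2*18 + 5 = 41.
  i=6: a_6=1, p_6 = 1*1533 + 673 = 2206, q_6 = 1*41 + 18 = 59.
  i=7: a_7=36, p_7 = 36*2206 + 1533 = 80949, q_7 = 36*59 + 41 = 2165.
  i=8: a_8=1, p_8 = 1*80949 + 2206 = 83155, q_8 = 1*2165 + 59 = 2224.
  i=9: a_9=2, p_9 = 2*83155 + 80949 = 247259, q_9 = 2*2224 + 2165 = 6613.
  i=10: a_10=3, p_10 = 3*247259 + 83155 = 824932, q_10 = 3*6613 + 2224 = 22063.
  i=11: a_11=1, p_11 = 1*824932 + 247259 = 1072191, q_11 = 1*22063 + 6613 = 28676.
  i=12: a_12=1, p_12 = 1*1072191 + 824932 = 1897123, q_12 = 1*28676 + 22063 = 50739.
  i=13: a_13=2, p_13 = 2*1897123 + 1072191 = 4866437, q_13 = 2*50739 + 28676 = 130154.
Check: 4866437^2 - 1398*130154^2 = 23682209074969 - 23682209074968 = 1, so (x, y) = (4866437, 130154) solves the equation, and by the theorem it is the least positive solution.

(x, y) = (4866437, 130154)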